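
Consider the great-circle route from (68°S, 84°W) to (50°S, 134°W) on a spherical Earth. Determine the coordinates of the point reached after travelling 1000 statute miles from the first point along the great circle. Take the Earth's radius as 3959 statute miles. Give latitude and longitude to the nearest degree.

≈ (62°S, 115°W)

Convert each endpoint to a unit vector on the sphere (x = cos φ cos λ, y = cos φ sin λ, z = sin φ).
The central angle between the endpoints is δ = arccos(p₁·p₂) ≈ 0.526 rad (30.1°). The total great-circle distance is δ·R ≈ 0.526 × 3959 ≈ 2081 mi, so the target fraction is f = 1000/2081 ≈ 0.481.
Interpolate at f ≈ 0.481 with slerp weights a = sin((1−f)δ)/sin δ ≈ 0.537, b = sin(fδ)/sin δ ≈ 0.498.
p = a·p₁ + b·p₂ ≈ (-0.201, -0.431, -0.880); φ = arcsin(p_z) ≈ -61.62°, λ = atan2(p_y, p_x) ≈ -115.07°.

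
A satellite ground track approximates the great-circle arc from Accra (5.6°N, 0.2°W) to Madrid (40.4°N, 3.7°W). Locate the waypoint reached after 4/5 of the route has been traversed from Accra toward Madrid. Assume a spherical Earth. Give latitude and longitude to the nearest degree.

≈ 33°N, 3°W

Write both endpoints as unit vectors p₁, p₂ with components (cos φ cos λ, cos φ sin λ, sin φ).
The central angle between the endpoints is δ = arccos(p₁·p₂) ≈ 0.610 rad (34.9°).
Interpolate at f = 4/5 with slerp weights a = sin((1−f)δ)/sin δ ≈ 0.212, b = sin(fδ)/sin δ ≈ 0.818.
p = a·p₁ + b·p₂ ≈ (0.833, -0.041, 0.551); φ = arcsin(p_z) ≈ 33.45°, λ = atan2(p_y, p_x) ≈ -2.81°.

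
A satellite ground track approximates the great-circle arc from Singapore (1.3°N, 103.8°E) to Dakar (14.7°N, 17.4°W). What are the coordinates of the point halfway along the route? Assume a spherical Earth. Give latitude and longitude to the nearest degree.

≈ 16°N, 45°E

Write both endpoints as unit vectors p₁, p₂ with components (cos φ cos λ, cos φ sin λ, sin φ).
The central angle between the endpoints is δ = arccos(p₁·p₂) ≈ 2.089 rad (119.7°).
Interpolate at f = 1/2 with slerp weights a = sin((1−f)δ)/sin δ ≈ 0.995, b = sin(fδ)/sin δ ≈ 0.995.
p = a·p₁ + b·p₂ ≈ (0.681, 0.678, 0.275); φ = arcsin(p_z) ≈ 15.97°, λ = atan2(p_y, p_x) ≈ 44.88°.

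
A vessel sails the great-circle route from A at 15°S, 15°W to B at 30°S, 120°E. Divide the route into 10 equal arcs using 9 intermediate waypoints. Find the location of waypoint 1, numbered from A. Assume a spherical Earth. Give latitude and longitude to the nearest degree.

Write both endpoints as unit vectors p₁, p₂ with components (cos φ cos λ, cos φ sin λ, sin φ).
The central angle between the endpoints is δ = arccos(p₁·p₂) ≈ 2.051 rad (117.5°).
Interpolate at f = 1/10 with slerp weights a = sin((1−f)δ)/sin δ ≈ 1.085, b = sin(fδ)/sin δ ≈ 0.230.
p = a·p₁ + b·p₂ ≈ (0.913, -0.099, -0.396); φ = arcsin(p_z) ≈ -23.31°, λ = atan2(p_y, p_x) ≈ -6.19°.

≈ 23°S, 6°W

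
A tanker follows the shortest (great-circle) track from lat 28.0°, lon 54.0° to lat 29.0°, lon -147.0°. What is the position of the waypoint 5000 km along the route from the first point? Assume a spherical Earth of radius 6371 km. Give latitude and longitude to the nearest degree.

≈ lat 66°, lon 93°

Write both endpoints as unit vectors p₁, p₂ with components (cos φ cos λ, cos φ sin λ, sin φ).
The central angle between the endpoints is δ = arccos(p₁·p₂) ≈ 2.087 rad (119.6°). The total great-circle distance is δ·R ≈ 2.087 × 6371 ≈ 13295 km, so the target fraction is f = 5000/13295 ≈ 0.376.
Interpolate at f ≈ 0.376 with slerp weights a = sin((1−f)δ)/sin δ ≈ 1.108, b = sin(fδ)/sin δ ≈ 0.812.
p = a·p₁ + b·p₂ ≈ (-0.021, 0.405, 0.914); φ = arcsin(p_z) ≈ 66.09°, λ = atan2(p_y, p_x) ≈ 92.93°.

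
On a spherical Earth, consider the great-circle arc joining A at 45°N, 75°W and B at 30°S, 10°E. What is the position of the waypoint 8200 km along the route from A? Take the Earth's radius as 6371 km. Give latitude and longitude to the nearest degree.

≈ 5°S, 14°W

Convert each endpoint to a unit vector on the sphere (x = cos φ cos λ, y = cos φ sin λ, z = sin φ).
The central angle between the endpoints is δ = arccos(p₁·p₂) ≈ 1.876 rad (107.5°). The total great-circle distance is δ·R ≈ 1.876 × 6371 ≈ 11950 km, so the target fraction is f = 8200/11950 ≈ 0.686.
Interpolate at f ≈ 0.686 with slerp weights a = sin((1−f)δ)/sin δ ≈ 0.582, b = sin(fδ)/sin δ ≈ 1.006.
p = a·p₁ + b·p₂ ≈ (0.965, -0.246, -0.092); φ = arcsin(p_z) ≈ -5.26°, λ = atan2(p_y, p_x) ≈ -14.31°.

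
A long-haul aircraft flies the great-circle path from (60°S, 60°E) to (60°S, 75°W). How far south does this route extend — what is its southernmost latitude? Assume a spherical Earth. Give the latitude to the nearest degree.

The great circle lies in the plane with unit normal n̂ = (p₁ × p₂)/|p₁ × p₂|.
Here n̂_z ≈ -0.216; the vertex latitude is φ_max = arccos|n̂_z| ≈ 77.5°.
Check via Clairaut: cos φ_max = |cos φ₁| · sin C = cos(60.0°)·sin(154.4°) ≈ 0.216, again giving ≈ 77.5°.

≈ 78°S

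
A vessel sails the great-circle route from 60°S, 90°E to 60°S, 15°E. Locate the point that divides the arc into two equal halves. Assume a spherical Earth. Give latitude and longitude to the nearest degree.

≈ 65°S, 52°E

Convert each endpoint to a unit vector on the sphere (x = cos φ cos λ, y = cos φ sin λ, z = sin φ).
The central angle between the endpoints is δ = arccos(p₁·p₂) ≈ 0.619 rad (35.4°).
Interpolate at f = 1/2 with slerp weights a = sin((1−f)δ)/sin δ ≈ 0.525, b = sin(fδ)/sin δ ≈ 0.525.
p = a·p₁ + b·p₂ ≈ (0.254, 0.330, -0.909); φ = arcsin(p_z) ≈ -65.39°, λ = atan2(p_y, p_x) ≈ 52.50°.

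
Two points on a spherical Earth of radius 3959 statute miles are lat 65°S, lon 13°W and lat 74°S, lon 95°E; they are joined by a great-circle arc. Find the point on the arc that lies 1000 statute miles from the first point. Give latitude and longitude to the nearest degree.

≈ lat 76°S, lon 17°E

Write both endpoints as unit vectors p₁, p₂ with components (cos φ cos λ, cos φ sin λ, sin φ).
The central angle between the endpoints is δ = arccos(p₁·p₂) ≈ 0.582 rad (33.4°). The total great-circle distance is δ·R ≈ 0.582 × 3959 ≈ 2305 mi, so the target fraction is f = 1000/2305 ≈ 0.434.
Interpolate at f ≈ 0.434 with slerp weights a = sin((1−f)δ)/sin δ ≈ 0.589, b = sin(fδ)/sin δ ≈ 0.454.
p = a·p₁ + b·p₂ ≈ (0.232, 0.069, -0.970); φ = arcsin(p_z) ≈ -76.02°, λ = atan2(p_y, p_x) ≈ 16.55°.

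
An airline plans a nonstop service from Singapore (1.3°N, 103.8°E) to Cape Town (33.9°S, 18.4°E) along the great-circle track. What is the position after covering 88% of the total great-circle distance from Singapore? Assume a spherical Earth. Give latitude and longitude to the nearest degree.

From cos δ = sin φ₁ sin φ₂ + cos φ₁ cos φ₂ cos Δλ, the central angle is δ ≈ 1.517 rad (86.9°).
Interpolate at f = 0.88 with slerp weights a = sin((1−f)δ)/sin δ ≈ 0.181, b = sin(fδ)/sin δ ≈ 0.974.
p = a·p₁ + b·p₂ ≈ (0.724, 0.431, -0.539); φ = arcsin(p_z) ≈ -32.61°, λ = atan2(p_y, p_x) ≈ 30.78°.

≈ 33°S, 31°E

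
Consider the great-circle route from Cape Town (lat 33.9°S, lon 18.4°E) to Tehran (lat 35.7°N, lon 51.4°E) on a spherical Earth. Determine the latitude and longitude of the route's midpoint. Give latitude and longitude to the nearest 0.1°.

Convert each endpoint to a unit vector on the sphere (x = cos φ cos λ, y = cos φ sin λ, z = sin φ).
The central angle between the endpoints is δ = arccos(p₁·p₂) ≈ 1.329 rad (76.1°).
Interpolate at f = 1/2 with slerp weights a = sin((1−f)δ)/sin δ ≈ 0.635, b = sin(fδ)/sin δ ≈ 0.635.
p = a·p₁ + b·p₂ ≈ (0.822, 0.569, 0.016); φ = arcsin(p_z) ≈ 0.94°, λ = atan2(p_y, p_x) ≈ 34.71°.

≈ lat 0.9°N, lon 34.7°E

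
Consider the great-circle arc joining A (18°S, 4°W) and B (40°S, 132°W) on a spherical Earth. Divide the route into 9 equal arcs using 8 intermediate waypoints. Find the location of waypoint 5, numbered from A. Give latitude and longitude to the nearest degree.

Convert each endpoint to a unit vector on the sphere (x = cos φ cos λ, y = cos φ sin λ, z = sin φ).
The central angle between the endpoints is δ = arccos(p₁·p₂) ≈ 1.823 rad (104.5°).
Interpolate at f = 5/9 with slerp weights a = sin((1−f)δ)/sin δ ≈ 0.748, b = sin(fδ)/sin δ ≈ 0.876.
p = a·p₁ + b·p₂ ≈ (0.261, -0.548, -0.794); φ = arcsin(p_z) ≈ -52.60°, λ = atan2(p_y, p_x) ≈ -64.57°.

≈ (53°S, 65°W)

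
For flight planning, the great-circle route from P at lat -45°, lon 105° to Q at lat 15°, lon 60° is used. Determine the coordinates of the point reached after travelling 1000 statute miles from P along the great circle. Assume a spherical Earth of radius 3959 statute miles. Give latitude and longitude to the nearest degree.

Convert each endpoint to a unit vector on the sphere (x = cos φ cos λ, y = cos φ sin λ, z = sin φ).
The central angle between the endpoints is δ = arccos(p₁·p₂) ≈ 1.266 rad (72.5°). The total great-circle distance is δ·R ≈ 1.266 × 3959 ≈ 5013 mi, so the target fraction is f = 1000/5013 ≈ 0.199.
Interpolate at f ≈ 0.199 with slerp weights a = sin((1−f)δ)/sin δ ≈ 0.890, b = sin(fδ)/sin δ ≈ 0.262.
p = a·p₁ + b·p₂ ≈ (-0.036, 0.827, -0.561); φ = arcsin(p_z) ≈ -34.15°, λ = atan2(p_y, p_x) ≈ 92.51°.

≈ lat -34°, lon 93°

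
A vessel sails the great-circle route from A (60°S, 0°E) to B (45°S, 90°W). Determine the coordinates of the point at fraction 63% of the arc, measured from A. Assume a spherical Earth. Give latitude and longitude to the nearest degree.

≈ (58°S, 67°W)

The haversine formula gives a central angle δ ≈ 0.912 rad (52.2°) between the endpoints.
Interpolate at f = 0.63 with slerp weights a = sin((1−f)δ)/sin δ ≈ 0.419, b = sin(fδ)/sin δ ≈ 0.687.
p = a·p₁ + b·p₂ ≈ (0.209, -0.486, -0.849); φ = arcsin(p_z) ≈ -58.05°, λ = atan2(p_y, p_x) ≈ -66.70°.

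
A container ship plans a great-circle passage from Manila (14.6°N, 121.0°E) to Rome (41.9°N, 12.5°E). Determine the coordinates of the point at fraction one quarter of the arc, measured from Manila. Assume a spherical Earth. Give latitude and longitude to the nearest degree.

Convert each endpoint to a unit vector on the sphere (x = cos φ cos λ, y = cos φ sin λ, z = sin φ).
The central angle between the endpoints is δ = arccos(p₁·p₂) ≈ 1.631 rad (93.5°).
Interpolate at f = 1/4 with slerp weights a = sin((1−f)δ)/sin δ ≈ 0.942, b = sin(fδ)/sin δ ≈ 0.397.
p = a·p₁ + b·p₂ ≈ (-0.181, 0.845, 0.503); φ = arcsin(p_z) ≈ 30.18°, λ = atan2(p_y, p_x) ≈ 102.07°.

≈ 30°N, 102°E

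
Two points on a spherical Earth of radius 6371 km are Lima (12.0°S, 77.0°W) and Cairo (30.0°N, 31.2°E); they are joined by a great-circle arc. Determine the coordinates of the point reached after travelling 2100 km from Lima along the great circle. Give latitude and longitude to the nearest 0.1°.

Write both endpoints as unit vectors p₁, p₂ with components (cos φ cos λ, cos φ sin λ, sin φ).
The central angle between the endpoints is δ = arccos(p₁·p₂) ≈ 1.948 rad (111.6°). The total great-circle distance is δ·R ≈ 1.948 × 6371 ≈ 12412 km, so the target fraction is f = 2100/12412 ≈ 0.169.
Interpolate at f ≈ 0.169 with slerp weights a = sin((1−f)δ)/sin δ ≈ 1.074, b = sin(fδ)/sin δ ≈ 0.348.
p = a·p₁ + b·p₂ ≈ (0.494, -0.868, -0.049); φ = arcsin(p_z) ≈ -2.83°, λ = atan2(p_y, p_x) ≈ -60.33°.

≈ 2.8°S, 60.3°W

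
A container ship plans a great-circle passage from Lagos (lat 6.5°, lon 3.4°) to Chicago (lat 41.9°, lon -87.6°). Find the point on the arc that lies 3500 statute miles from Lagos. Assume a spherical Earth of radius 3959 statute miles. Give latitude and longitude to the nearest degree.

≈ lat 36°, lon -42°

Write both endpoints as unit vectors p₁, p₂ with components (cos φ cos λ, cos φ sin λ, sin φ).
The central angle between the endpoints is δ = arccos(p₁·p₂) ≈ 1.508 rad (86.4°). The total great-circle distance is δ·R ≈ 1.508 × 3959 ≈ 5970 mi, so the target fraction is f = 3500/5970 ≈ 0.586.
Interpolate at f ≈ 0.586 with slerp weights a = sin((1−f)δ)/sin δ ≈ 0.585, b = sin(fδ)/sin δ ≈ 0.775.
p = a·p₁ + b·p₂ ≈ (0.605, -0.542, 0.584); φ = arcsin(p_z) ≈ 35.71°, λ = atan2(p_y, p_x) ≈ -41.85°.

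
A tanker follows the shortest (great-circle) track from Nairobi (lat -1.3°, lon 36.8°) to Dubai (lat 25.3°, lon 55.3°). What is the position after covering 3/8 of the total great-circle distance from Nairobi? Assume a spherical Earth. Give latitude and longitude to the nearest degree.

≈ lat 9°, lon 43°

Write both endpoints as unit vectors p₁, p₂ with components (cos φ cos λ, cos φ sin λ, sin φ).
The central angle between the endpoints is δ = arccos(p₁·p₂) ≈ 0.560 rad (32.1°).
Interpolate at f = 3/8 with slerp weights a = sin((1−f)δ)/sin δ ≈ 0.646, b = sin(fδ)/sin δ ≈ 0.392.
p = a·p₁ + b·p₂ ≈ (0.719, 0.678, 0.153); φ = arcsin(p_z) ≈ 8.80°, λ = atan2(p_y, p_x) ≈ 43.34°.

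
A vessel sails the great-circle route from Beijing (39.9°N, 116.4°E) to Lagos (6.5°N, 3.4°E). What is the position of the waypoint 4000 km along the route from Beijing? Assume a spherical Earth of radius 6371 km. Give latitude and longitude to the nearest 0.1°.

The haversine formula gives a central angle δ ≈ 1.798 rad (103.0°) between the endpoints. The total great-circle distance is δ·R ≈ 1.798 × 6371 ≈ 11455 km, so the target fraction is f = 4000/11455 ≈ 0.349.
Interpolate at f ≈ 0.349 with slerp weights a = sin((1−f)δ)/sin δ ≈ 0.945, b = sin(fδ)/sin δ ≈ 0.603.
p = a·p₁ + b·p₂ ≈ (0.276, 0.685, 0.674); φ = arcsin(p_z) ≈ 42.41°, λ = atan2(p_y, p_x) ≈ 68.08°.

≈ 42.4°N, 68.1°E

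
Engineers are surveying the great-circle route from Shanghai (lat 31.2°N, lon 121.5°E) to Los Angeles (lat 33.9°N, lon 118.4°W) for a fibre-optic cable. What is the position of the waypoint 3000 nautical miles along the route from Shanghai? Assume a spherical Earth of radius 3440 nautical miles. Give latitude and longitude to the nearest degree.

Convert each endpoint to a unit vector on the sphere (x = cos φ cos λ, y = cos φ sin λ, z = sin φ).
The central angle between the endpoints is δ = arccos(p₁·p₂) ≈ 1.638 rad (93.8°). The total great-circle distance is δ·R ≈ 1.638 × 3440 ≈ 5635 nmi, so the target fraction is f = 3000/5635 ≈ 0.532.
Interpolate at f ≈ 0.532 with slerp weights a = sin((1−f)δ)/sin δ ≈ 0.695, b = sin(fδ)/sin δ ≈ 0.767.
p = a·p₁ + b·p₂ ≈ (-0.613, -0.054, 0.788); φ = arcsin(p_z) ≈ 51.99°, λ = atan2(p_y, p_x) ≈ -175.01°.

≈ lat 52°N, lon 175°W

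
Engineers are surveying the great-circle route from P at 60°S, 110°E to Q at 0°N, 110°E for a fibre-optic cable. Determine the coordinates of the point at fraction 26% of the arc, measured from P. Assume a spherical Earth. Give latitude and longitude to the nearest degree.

Write both endpoints as unit vectors p₁, p₂ with components (cos φ cos λ, cos φ sin λ, sin φ).
The central angle between the endpoints is δ = arccos(p₁·p₂) ≈ 1.047 rad (60.0°).
Interpolate at f = 0.26 with slerp weights a = sin((1−f)δ)/sin δ ≈ 0.808, b = sin(fδ)/sin δ ≈ 0.311.
p = a·p₁ + b·p₂ ≈ (-0.244, 0.671, -0.700); φ = arcsin(p_z) ≈ -44.40°, λ = atan2(p_y, p_x) ≈ 110.00°.

≈ 44°S, 110°E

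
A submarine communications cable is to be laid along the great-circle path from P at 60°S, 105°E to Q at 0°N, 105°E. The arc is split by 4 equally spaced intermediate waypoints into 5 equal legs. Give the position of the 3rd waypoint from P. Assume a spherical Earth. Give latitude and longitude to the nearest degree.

≈ 24°S, 105°E

Convert each endpoint to a unit vector on the sphere (x = cos φ cos λ, y = cos φ sin λ, z = sin φ).
The central angle between the endpoints is δ = arccos(p₁·p₂) ≈ 1.047 rad (60.0°).
Interpolate at f = 3/5 with slerp weights a = sin((1−f)δ)/sin δ ≈ 0.470, b = sin(fδ)/sin δ ≈ 0.679.
p = a·p₁ + b·p₂ ≈ (-0.236, 0.882, -0.407); φ = arcsin(p_z) ≈ -24.00°, λ = atan2(p_y, p_x) ≈ 105.00°.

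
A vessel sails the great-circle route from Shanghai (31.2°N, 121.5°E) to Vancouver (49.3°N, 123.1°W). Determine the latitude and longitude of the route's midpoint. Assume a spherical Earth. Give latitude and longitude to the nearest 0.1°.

≈ 57.2°N, 167.2°E

Write both endpoints as unit vectors p₁, p₂ with components (cos φ cos λ, cos φ sin λ, sin φ).
The central angle between the endpoints is δ = arccos(p₁·p₂) ≈ 1.417 rad (81.2°).
Interpolate at f = 1/2 with slerp weights a = sin((1−f)δ)/sin δ ≈ 0.658, b = sin(fδ)/sin δ ≈ 0.658.
p = a·p₁ + b·p₂ ≈ (-0.529, 0.121, 0.840); φ = arcsin(p_z) ≈ 57.16°, λ = atan2(p_y, p_x) ≈ 167.16°.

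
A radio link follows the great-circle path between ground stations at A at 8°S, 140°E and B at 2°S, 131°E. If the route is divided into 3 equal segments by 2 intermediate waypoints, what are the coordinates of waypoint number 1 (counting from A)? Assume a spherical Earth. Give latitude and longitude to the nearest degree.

≈ 6°S, 137°E

Write both endpoints as unit vectors p₁, p₂ with components (cos φ cos λ, cos φ sin λ, sin φ).
The central angle between the endpoints is δ = arccos(p₁·p₂) ≈ 0.188 rad (10.8°).
Interpolate at f = 1/3 with slerp weights a = sin((1−f)δ)/sin δ ≈ 0.669, b = sin(fδ)/sin δ ≈ 0.335.
p = a·p₁ + b·p₂ ≈ (-0.727, 0.678, -0.105); φ = arcsin(p_z) ≈ -6.01°, λ = atan2(p_y, p_x) ≈ 136.98°.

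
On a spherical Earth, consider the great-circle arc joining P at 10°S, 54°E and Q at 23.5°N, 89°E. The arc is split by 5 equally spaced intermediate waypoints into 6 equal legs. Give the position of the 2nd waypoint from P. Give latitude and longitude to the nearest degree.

From cos δ = sin φ₁ sin φ₂ + cos φ₁ cos φ₂ cos Δλ, the central angle is δ ≈ 0.836 rad (47.9°).
Interpolate at f = 2/6 with slerp weights a = sin((1−f)δ)/sin δ ≈ 0.713, b = sin(fδ)/sin δ ≈ 0.371.
p = a·p₁ + b·p₂ ≈ (0.419, 0.908, 0.024); φ = arcsin(p_z) ≈ 1.38°, λ = atan2(p_y, p_x) ≈ 65.25°.

≈ 1°N, 65°E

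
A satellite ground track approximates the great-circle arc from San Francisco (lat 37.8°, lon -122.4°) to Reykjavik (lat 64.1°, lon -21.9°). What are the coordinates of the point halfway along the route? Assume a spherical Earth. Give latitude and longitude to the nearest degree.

Convert each endpoint to a unit vector on the sphere (x = cos φ cos λ, y = cos φ sin λ, z = sin φ).
The central angle between the endpoints is δ = arccos(p₁·p₂) ≈ 1.060 rad (60.8°).
Interpolate at f = 1/2 with slerp weights a = sin((1−f)δ)/sin δ ≈ 0.580, b = sin(fδ)/sin δ ≈ 0.580.
p = a·p₁ + b·p₂ ≈ (-0.010, -0.481, 0.877); φ = arcsin(p_z) ≈ 61.24°, λ = atan2(p_y, p_x) ≈ -91.25°.

≈ lat 61°, lon -91°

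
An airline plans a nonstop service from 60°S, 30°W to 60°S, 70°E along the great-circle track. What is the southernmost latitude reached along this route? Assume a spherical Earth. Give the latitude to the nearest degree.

≈ 70°S

The great circle lies in the plane with unit normal n̂ = (p₁ × p₂)/|p₁ × p₂|.
Here n̂_z ≈ +0.348; the vertex latitude is φ_max = arccos|n̂_z| ≈ 69.6°.
Check via Clairaut: cos φ_max = |cos φ₁| · sin C = cos(60.0°)·sin(135.9°) ≈ 0.348, again giving ≈ 69.6°.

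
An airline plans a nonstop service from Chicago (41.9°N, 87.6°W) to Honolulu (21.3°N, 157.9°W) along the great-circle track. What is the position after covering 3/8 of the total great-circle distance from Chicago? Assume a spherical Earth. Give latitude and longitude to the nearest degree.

≈ 39°N, 118°W

From cos δ = sin φ₁ sin φ₂ + cos φ₁ cos φ₂ cos Δλ, the central angle is δ ≈ 1.074 rad (61.6°).
Interpolate at f = 3/8 with slerp weights a = sin((1−f)δ)/sin δ ≈ 0.708, b = sin(fδ)/sin δ ≈ 0.446.
p = a·p₁ + b·p₂ ≈ (-0.363, -0.682, 0.634); φ = arcsin(p_z) ≈ 39.38°, λ = atan2(p_y, p_x) ≈ -118.00°.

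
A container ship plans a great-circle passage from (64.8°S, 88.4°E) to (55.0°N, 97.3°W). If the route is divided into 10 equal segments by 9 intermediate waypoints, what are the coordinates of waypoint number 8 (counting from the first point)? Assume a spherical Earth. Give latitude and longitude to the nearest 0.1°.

Write both endpoints as unit vectors p₁, p₂ with components (cos φ cos λ, cos φ sin λ, sin φ).
The central angle between the endpoints is δ = arccos(p₁·p₂) ≈ 2.964 rad (169.8°).
Interpolate at f = 8/10 with slerp weights a = sin((1−f)δ)/sin δ ≈ 3.155, b = sin(fδ)/sin δ ≈ 3.935.
p = a·p₁ + b·p₂ ≈ (-0.249, -0.896, 0.368); φ = arcsin(p_z) ≈ 21.61°, λ = atan2(p_y, p_x) ≈ -105.55°.

≈ (21.6°N, 105.6°W)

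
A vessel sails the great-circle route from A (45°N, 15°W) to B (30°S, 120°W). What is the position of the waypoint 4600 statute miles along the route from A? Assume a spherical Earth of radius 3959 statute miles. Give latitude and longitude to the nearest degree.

≈ (8°N, 79°W)

From cos δ = sin φ₁ sin φ₂ + cos φ₁ cos φ₂ cos Δλ, the central angle is δ ≈ 2.108 rad (120.8°). The total great-circle distance is δ·R ≈ 2.108 × 3959 ≈ 8347 mi, so the target fraction is f = 4600/8347 ≈ 0.551.
Interpolate at f ≈ 0.551 with slerp weights a = sin((1−f)δ)/sin δ ≈ 0.945, b = sin(fδ)/sin δ ≈ 1.068.
p = a·p₁ + b·p₂ ≈ (0.183, -0.974, 0.134); φ = arcsin(p_z) ≈ 7.69°, λ = atan2(p_y, p_x) ≈ -79.38°.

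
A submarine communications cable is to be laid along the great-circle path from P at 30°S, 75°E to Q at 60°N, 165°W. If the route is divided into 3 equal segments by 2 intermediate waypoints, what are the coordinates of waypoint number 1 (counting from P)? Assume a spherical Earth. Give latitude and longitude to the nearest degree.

Convert each endpoint to a unit vector on the sphere (x = cos φ cos λ, y = cos φ sin λ, z = sin φ).
The central angle between the endpoints is δ = arccos(p₁·p₂) ≈ 2.278 rad (130.5°).
Interpolate at f = 1/3 with slerp weights a = sin((1−f)δ)/sin δ ≈ 1.313, b = sin(fδ)/sin δ ≈ 0.905.
p = a·p₁ + b·p₂ ≈ (-0.143, 0.982, 0.127); φ = arcsin(p_z) ≈ 7.32°, λ = atan2(p_y, p_x) ≈ 98.28°.

≈ 7°N, 98°E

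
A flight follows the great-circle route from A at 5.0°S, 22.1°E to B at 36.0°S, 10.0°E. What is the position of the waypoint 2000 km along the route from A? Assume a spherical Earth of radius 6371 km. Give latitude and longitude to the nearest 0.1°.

The haversine formula gives a central angle δ ≈ 0.575 rad (32.9°) between the endpoints. The total great-circle distance is δ·R ≈ 0.575 × 6371 ≈ 3663 km, so the target fraction is f = 2000/3663 ≈ 0.546.
Interpolate at f ≈ 0.546 with slerp weights a = sin((1−f)δ)/sin δ ≈ 0.474, b = sin(fδ)/sin δ ≈ 0.568.
p = a·p₁ + b·p₂ ≈ (0.890, 0.258, -0.375); φ = arcsin(p_z) ≈ -22.03°, λ = atan2(p_y, p_x) ≈ 16.14°.

≈ 22.0°S, 16.1°E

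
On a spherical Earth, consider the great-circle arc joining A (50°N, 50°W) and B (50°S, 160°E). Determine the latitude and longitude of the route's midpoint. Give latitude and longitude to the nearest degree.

≈ (0°N, 125°W)

Convert each endpoint to a unit vector on the sphere (x = cos φ cos λ, y = cos φ sin λ, z = sin φ).
The central angle between the endpoints is δ = arccos(p₁·p₂) ≈ 2.807 rad (160.8°).
Interpolate at f = 1/2 with slerp weights a = sin((1−f)δ)/sin δ ≈ 3.005, b = sin(fδ)/sin δ ≈ 3.005.
p = a·p₁ + b·p₂ ≈ (-0.574, -0.819, 0.000); φ = arcsin(p_z) ≈ 0.00°, λ = atan2(p_y, p_x) ≈ -125.00°.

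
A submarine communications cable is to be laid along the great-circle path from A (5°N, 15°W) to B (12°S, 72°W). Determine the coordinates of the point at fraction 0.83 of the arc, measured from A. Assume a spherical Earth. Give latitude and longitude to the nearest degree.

≈ (10°S, 62°W)

The haversine formula gives a central angle δ ≈ 1.033 rad (59.2°) between the endpoints.
Interpolate at f = 0.83 with slerp weights a = sin((1−f)δ)/sin δ ≈ 0.203, b = sin(fδ)/sin δ ≈ 0.880.
p = a·p₁ + b·p₂ ≈ (0.462, -0.871, -0.165); φ = arcsin(p_z) ≈ -9.52°, λ = atan2(p_y, p_x) ≈ -62.08°.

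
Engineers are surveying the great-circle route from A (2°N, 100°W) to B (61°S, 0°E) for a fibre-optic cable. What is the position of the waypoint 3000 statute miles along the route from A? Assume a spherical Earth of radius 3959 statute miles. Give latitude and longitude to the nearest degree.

Write both endpoints as unit vectors p₁, p₂ with components (cos φ cos λ, cos φ sin λ, sin φ).
The central angle between the endpoints is δ = arccos(p₁·p₂) ≈ 1.686 rad (96.6°). The total great-circle distance is δ·R ≈ 1.686 × 3959 ≈ 6674 mi, so the target fraction is f = 3000/6674 ≈ 0.450.
Interpolate at f ≈ 0.450 with slerp weights a = sin((1−f)δ)/sin δ ≈ 0.806, b = sin(fδ)/sin δ ≈ 0.692.
p = a·p₁ + b·p₂ ≈ (0.196, -0.793, -0.577); φ = arcsin(p_z) ≈ -35.24°, λ = atan2(p_y, p_x) ≈ -76.14°.

≈ (35°S, 76°W)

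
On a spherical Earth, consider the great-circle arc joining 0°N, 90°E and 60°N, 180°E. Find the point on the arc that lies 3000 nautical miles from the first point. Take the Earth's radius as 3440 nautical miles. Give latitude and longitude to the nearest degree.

≈ 42°N, 121°E

The haversine formula gives a central angle δ ≈ 1.571 rad (90.0°) between the endpoints. The total great-circle distance is δ·R ≈ 1.571 × 3440 ≈ 5404 nmi, so the target fraction is f = 3000/5404 ≈ 0.555.
Interpolate at f ≈ 0.555 with slerp weights a = sin((1−f)δ)/sin δ ≈ 0.643, b = sin(fδ)/sin δ ≈ 0.766.
p = a·p₁ + b·p₂ ≈ (-0.383, 0.643, 0.663); φ = arcsin(p_z) ≈ 41.54°, λ = atan2(p_y, p_x) ≈ 120.76°.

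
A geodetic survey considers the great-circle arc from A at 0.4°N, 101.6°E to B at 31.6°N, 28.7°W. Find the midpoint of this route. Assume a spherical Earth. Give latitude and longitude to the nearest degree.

≈ 34°N, 46°E

The haversine formula gives a central angle δ ≈ 2.150 rad (123.2°) between the endpoints.
Interpolate at f = 1/2 with slerp weights a = sin((1−f)δ)/sin δ ≈ 1.051, b = sin(fδ)/sin δ ≈ 1.051.
p = a·p₁ + b·p₂ ≈ (0.574, 0.600, 0.558); φ = arcsin(p_z) ≈ 33.92°, λ = atan2(p_y, p_x) ≈ 46.26°.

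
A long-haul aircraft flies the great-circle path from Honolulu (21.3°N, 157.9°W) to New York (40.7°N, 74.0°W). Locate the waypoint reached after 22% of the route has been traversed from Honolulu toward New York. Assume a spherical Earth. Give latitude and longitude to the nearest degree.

≈ 30°N, 143°W

From cos δ = sin φ₁ sin φ₂ + cos φ₁ cos φ₂ cos Δλ, the central angle is δ ≈ 1.254 rad (71.8°).
Interpolate at f = 0.22 with slerp weights a = sin((1−f)δ)/sin δ ≈ 0.873, b = sin(fδ)/sin δ ≈ 0.287.
p = a·p₁ + b·p₂ ≈ (-0.694, -0.515, 0.504); φ = arcsin(p_z) ≈ 30.26°, λ = atan2(p_y, p_x) ≈ -143.41°.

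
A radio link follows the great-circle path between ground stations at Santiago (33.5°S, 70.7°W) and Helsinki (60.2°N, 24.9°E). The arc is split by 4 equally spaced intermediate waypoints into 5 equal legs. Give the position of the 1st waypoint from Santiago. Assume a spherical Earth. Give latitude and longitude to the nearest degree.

≈ 13°S, 57°W

Convert each endpoint to a unit vector on the sphere (x = cos φ cos λ, y = cos φ sin λ, z = sin φ).
The central angle between the endpoints is δ = arccos(p₁·p₂) ≈ 2.117 rad (121.3°).
Interpolate at f = 1/5 with slerp weights a = sin((1−f)δ)/sin δ ≈ 1.161, b = sin(fδ)/sin δ ≈ 0.481.
p = a·p₁ + b·p₂ ≈ (0.537, -0.813, -0.224); φ = arcsin(p_z) ≈ -12.93°, λ = atan2(p_y, p_x) ≈ -56.58°.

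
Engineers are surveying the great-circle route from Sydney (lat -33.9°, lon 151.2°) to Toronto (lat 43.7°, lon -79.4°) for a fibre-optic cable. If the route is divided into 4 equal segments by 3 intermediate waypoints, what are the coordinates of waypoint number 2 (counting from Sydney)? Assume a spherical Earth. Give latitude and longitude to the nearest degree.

≈ lat 11°, lon -152°

Convert each endpoint to a unit vector on the sphere (x = cos φ cos λ, y = cos φ sin λ, z = sin φ).
The central angle between the endpoints is δ = arccos(p₁·p₂) ≈ 2.444 rad (140.0°).
Interpolate at f = 2/4 with slerp weights a = sin((1−f)δ)/sin δ ≈ 1.462, b = sin(fδ)/sin δ ≈ 1.462.
p = a·p₁ + b·p₂ ≈ (-0.869, -0.454, 0.195); φ = arcsin(p_z) ≈ 11.23°, λ = atan2(p_y, p_x) ≈ -152.40°.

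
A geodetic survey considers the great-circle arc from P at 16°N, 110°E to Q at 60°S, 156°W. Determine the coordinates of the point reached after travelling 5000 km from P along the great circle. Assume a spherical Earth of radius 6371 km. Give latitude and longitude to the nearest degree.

Write both endpoints as unit vectors p₁, p₂ with components (cos φ cos λ, cos φ sin λ, sin φ).
The central angle between the endpoints is δ = arccos(p₁·p₂) ≈ 1.847 rad (105.8°). The total great-circle distance is δ·R ≈ 1.847 × 6371 ≈ 11764 km, so the target fraction is f = 5000/11764 ≈ 0.425.
Interpolate at f ≈ 0.425 with slerp weights a = sin((1−f)δ)/sin δ ≈ 0.907, b = sin(fδ)/sin δ ≈ 0.734.
p = a·p₁ + b·p₂ ≈ (-0.634, 0.670, -0.386); φ = arcsin(p_z) ≈ -22.70°, λ = atan2(p_y, p_x) ≈ 133.40°.

≈ 23°S, 133°E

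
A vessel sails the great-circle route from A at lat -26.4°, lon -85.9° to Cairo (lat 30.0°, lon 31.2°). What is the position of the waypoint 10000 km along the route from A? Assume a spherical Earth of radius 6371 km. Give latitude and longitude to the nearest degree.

≈ lat 17°, lon -5°

Convert each endpoint to a unit vector on the sphere (x = cos φ cos λ, y = cos φ sin λ, z = sin φ).
The central angle between the endpoints is δ = arccos(p₁·p₂) ≈ 2.184 rad (125.1°). The total great-circle distance is δ·R ≈ 2.184 × 6371 ≈ 13916 km, so the target fraction is f = 10000/13916 ≈ 0.719.
Interpolate at f ≈ 0.719 with slerp weights a = sin((1−f)δ)/sin δ ≈ 0.705, b = sin(fδ)/sin δ ≈ 1.223.
p = a·p₁ + b·p₂ ≈ (0.951, -0.081, 0.298); φ = arcsin(p_z) ≈ 17.33°, λ = atan2(p_y, p_x) ≈ -4.89°.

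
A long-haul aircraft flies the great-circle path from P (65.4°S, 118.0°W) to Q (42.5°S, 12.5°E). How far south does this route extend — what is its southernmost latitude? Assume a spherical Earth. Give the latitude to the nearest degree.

≈ 75°S

The great circle lies in the plane with unit normal n̂ = (p₁ × p₂)/|p₁ × p₂|.
Here n̂_z ≈ +0.257; the vertex latitude is φ_max = arccos|n̂_z| ≈ 75.1°.
Check via Clairaut: cos φ_max = |cos φ₁| · sin C = cos(65.4°)·sin(142.0°) ≈ 0.257, again giving ≈ 75.1°.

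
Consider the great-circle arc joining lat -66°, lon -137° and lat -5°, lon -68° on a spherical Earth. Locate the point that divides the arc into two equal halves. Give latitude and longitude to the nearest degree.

From cos δ = sin φ₁ sin φ₂ + cos φ₁ cos φ₂ cos Δλ, the central angle is δ ≈ 1.344 rad (77.0°).
Interpolate at f = 1/2 with slerp weights a = sin((1−f)δ)/sin δ ≈ 0.639, b = sin(fδ)/sin δ ≈ 0.639.
p = a·p₁ + b·p₂ ≈ (0.048, -0.767, -0.639); φ = arcsin(p_z) ≈ -39.74°, λ = atan2(p_y, p_x) ≈ -86.39°.

≈ lat -40°, lon -86°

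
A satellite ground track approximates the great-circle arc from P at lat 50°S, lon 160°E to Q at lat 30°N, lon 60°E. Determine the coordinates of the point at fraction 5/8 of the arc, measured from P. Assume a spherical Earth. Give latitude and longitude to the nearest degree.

Write both endpoints as unit vectors p₁, p₂ with components (cos φ cos λ, cos φ sin λ, sin φ).
The central angle between the endpoints is δ = arccos(p₁·p₂) ≈ 2.071 rad (118.7°).
Interpolate at f = 5/8 with slerp weights a = sin((1−f)δ)/sin δ ≈ 0.799, b = sin(fδ)/sin δ ≈ 1.096.
p = a·p₁ + b·p₂ ≈ (-0.008, 0.998, -0.064); φ = arcsin(p_z) ≈ -3.65°, λ = atan2(p_y, p_x) ≈ 90.44°.

≈ lat 4°S, lon 90°E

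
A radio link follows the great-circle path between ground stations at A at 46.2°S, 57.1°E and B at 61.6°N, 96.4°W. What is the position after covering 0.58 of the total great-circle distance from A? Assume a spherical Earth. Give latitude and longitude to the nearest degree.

≈ 36°N, 12°E

From cos δ = sin φ₁ sin φ₂ + cos φ₁ cos φ₂ cos Δλ, the central angle is δ ≈ 2.764 rad (158.4°).
Interpolate at f = 0.58 with slerp weights a = sin((1−f)δ)/sin δ ≈ 2.487, b = sin(fδ)/sin δ ≈ 2.710.
p = a·p₁ + b·p₂ ≈ (0.791, 0.164, 0.589); φ = arcsin(p_z) ≈ 36.09°, λ = atan2(p_y, p_x) ≈ 11.73°.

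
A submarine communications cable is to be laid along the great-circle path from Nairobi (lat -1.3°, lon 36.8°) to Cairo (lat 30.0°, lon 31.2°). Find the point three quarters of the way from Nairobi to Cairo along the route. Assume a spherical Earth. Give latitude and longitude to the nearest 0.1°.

≈ lat 22.2°, lon 32.8°

From cos δ = sin φ₁ sin φ₂ + cos φ₁ cos φ₂ cos Δλ, the central angle is δ ≈ 0.554 rad (31.8°).
Interpolate at f = 3/4 with slerp weights a = sin((1−f)δ)/sin δ ≈ 0.262, b = sin(fδ)/sin δ ≈ 0.767.
p = a·p₁ + b·p₂ ≈ (0.778, 0.501, 0.378); φ = arcsin(p_z) ≈ 22.19°, λ = atan2(p_y, p_x) ≈ 32.78°.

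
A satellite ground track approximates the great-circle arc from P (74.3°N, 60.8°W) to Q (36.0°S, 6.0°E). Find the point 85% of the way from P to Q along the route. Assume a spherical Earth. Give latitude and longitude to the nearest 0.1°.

From cos δ = sin φ₁ sin φ₂ + cos φ₁ cos φ₂ cos Δλ, the central angle is δ ≈ 2.071 rad (118.7°).
Interpolate at f = 0.85 with slerp weights a = sin((1−f)δ)/sin δ ≈ 0.348, b = sin(fδ)/sin δ ≈ 1.119.
p = a·p₁ + b·p₂ ≈ (0.946, 0.012, -0.322); φ = arcsin(p_z) ≈ -18.81°, λ = atan2(p_y, p_x) ≈ 0.75°.

≈ (18.8°S, 0.7°E)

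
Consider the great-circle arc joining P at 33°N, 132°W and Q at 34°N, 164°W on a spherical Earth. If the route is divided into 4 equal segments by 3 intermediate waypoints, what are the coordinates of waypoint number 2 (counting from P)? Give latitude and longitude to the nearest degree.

≈ 35°N, 148°W

Write both endpoints as unit vectors p₁, p₂ with components (cos φ cos λ, cos φ sin λ, sin φ).
The central angle between the endpoints is δ = arccos(p₁·p₂) ≈ 0.464 rad (26.6°).
Interpolate at f = 2/4 with slerp weights a = sin((1−f)δ)/sin δ ≈ 0.514, b = sin(fδ)/sin δ ≈ 0.514.
p = a·p₁ + b·p₂ ≈ (-0.698, -0.438, 0.567); φ = arcsin(p_z) ≈ 34.55°, λ = atan2(p_y, p_x) ≈ -147.91°.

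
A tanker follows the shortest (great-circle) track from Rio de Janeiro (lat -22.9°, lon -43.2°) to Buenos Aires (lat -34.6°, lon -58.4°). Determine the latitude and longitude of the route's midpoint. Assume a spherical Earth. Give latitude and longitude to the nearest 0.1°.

≈ lat -29.0°, lon -50.4°

Write both endpoints as unit vectors p₁, p₂ with components (cos φ cos λ, cos φ sin λ, sin φ).
The central angle between the endpoints is δ = arccos(p₁·p₂) ≈ 0.309 rad (17.7°).
Interpolate at f = 1/2 with slerp weights a = sin((1−f)δ)/sin δ ≈ 0.506, b = sin(fδ)/sin δ ≈ 0.506.
p = a·p₁ + b·p₂ ≈ (0.558, -0.674, -0.484); φ = arcsin(p_z) ≈ -28.96°, λ = atan2(p_y, p_x) ≈ -50.37°.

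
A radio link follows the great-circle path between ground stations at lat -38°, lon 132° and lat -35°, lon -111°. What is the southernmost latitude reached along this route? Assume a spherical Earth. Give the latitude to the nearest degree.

The great circle lies in the plane with unit normal n̂ = (p₁ × p₂)/|p₁ × p₂|.
Here n̂_z ≈ +0.576; the vertex latitude is φ_max = arccos|n̂_z| ≈ 54.8°.

≈ -55°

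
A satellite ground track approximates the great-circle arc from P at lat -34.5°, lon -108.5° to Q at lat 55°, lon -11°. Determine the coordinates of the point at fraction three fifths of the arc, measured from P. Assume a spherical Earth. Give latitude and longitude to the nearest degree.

The haversine formula gives a central angle δ ≈ 2.124 rad (121.7°) between the endpoints.
Interpolate at f = 3/5 with slerp weights a = sin((1−f)δ)/sin δ ≈ 0.883, b = sin(fδ)/sin δ ≈ 1.124.
p = a·p₁ + b·p₂ ≈ (0.402, -0.813, 0.421); φ = arcsin(p_z) ≈ 24.89°, λ = atan2(p_y, p_x) ≈ -63.68°.

≈ lat 25°, lon -64°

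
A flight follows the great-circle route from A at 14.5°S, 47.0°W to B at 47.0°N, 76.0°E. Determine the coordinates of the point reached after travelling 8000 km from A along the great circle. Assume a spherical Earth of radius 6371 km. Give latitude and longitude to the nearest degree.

The haversine formula gives a central angle δ ≈ 2.144 rad (122.9°) between the endpoints. The total great-circle distance is δ·R ≈ 2.144 × 6371 ≈ 13662 km, so the target fraction is f = 8000/13662 ≈ 0.586.
Interpolate at f ≈ 0.586 with slerp weights a = sin((1−f)δ)/sin δ ≈ 0.924, b = sin(fδ)/sin δ ≈ 1.132.
p = a·p₁ + b·p₂ ≈ (0.797, 0.095, 0.596); φ = arcsin(p_z) ≈ 36.62°, λ = atan2(p_y, p_x) ≈ 6.77°.

≈ 37°N, 7°E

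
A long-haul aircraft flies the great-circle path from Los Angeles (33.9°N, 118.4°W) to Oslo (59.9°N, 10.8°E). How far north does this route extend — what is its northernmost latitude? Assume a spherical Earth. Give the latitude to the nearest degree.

≈ 71°N

The great circle lies in the plane with unit normal n̂ = (p₁ × p₂)/|p₁ × p₂|.
Here n̂_z ≈ +0.331; the vertex latitude is φ_max = arccos|n̂_z| ≈ 70.7°.
Check via Clairaut: cos φ_max = |cos φ₁| · sin C = cos(33.9°)·sin(23.5°) ≈ 0.331, again giving ≈ 70.7°.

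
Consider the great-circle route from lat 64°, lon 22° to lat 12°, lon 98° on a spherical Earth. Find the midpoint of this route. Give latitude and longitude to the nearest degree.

Convert each endpoint to a unit vector on the sphere (x = cos φ cos λ, y = cos φ sin λ, z = sin φ).
The central angle between the endpoints is δ = arccos(p₁·p₂) ≈ 1.276 rad (73.1°).
Interpolate at f = 1/2 with slerp weights a = sin((1−f)δ)/sin δ ≈ 0.622, b = sin(fδ)/sin δ ≈ 0.622.
p = a·p₁ + b·p₂ ≈ (0.168, 0.705, 0.689); φ = arcsin(p_z) ≈ 43.54°, λ = atan2(p_y, p_x) ≈ 76.58°.

≈ lat 44°, lon 77°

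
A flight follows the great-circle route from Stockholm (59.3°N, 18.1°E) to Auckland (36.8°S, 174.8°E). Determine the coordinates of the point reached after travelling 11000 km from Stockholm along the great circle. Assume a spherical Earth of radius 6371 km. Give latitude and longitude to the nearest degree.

≈ (13°N, 153°E)

Write both endpoints as unit vectors p₁, p₂ with components (cos φ cos λ, cos φ sin λ, sin φ).
The central angle between the endpoints is δ = arccos(p₁·p₂) ≈ 2.669 rad (152.9°). The total great-circle distance is δ·R ≈ 2.669 × 6371 ≈ 17006 km, so the target fraction is f = 11000/17006 ≈ 0.647.
Interpolate at f ≈ 0.647 with slerp weights a = sin((1−f)δ)/sin δ ≈ 1.779, b = sin(fδ)/sin δ ≈ 2.172.
p = a·p₁ + b·p₂ ≈ (-0.869, 0.440, 0.229); φ = arcsin(p_z) ≈ 13.22°, λ = atan2(p_y, p_x) ≈ 153.15°.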